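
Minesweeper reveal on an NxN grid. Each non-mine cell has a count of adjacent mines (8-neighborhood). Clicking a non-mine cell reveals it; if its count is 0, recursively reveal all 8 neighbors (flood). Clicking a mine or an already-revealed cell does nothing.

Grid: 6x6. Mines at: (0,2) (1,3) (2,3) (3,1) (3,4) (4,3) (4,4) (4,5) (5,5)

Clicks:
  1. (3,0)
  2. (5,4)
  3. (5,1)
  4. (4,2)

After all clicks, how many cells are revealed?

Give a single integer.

Answer: 8

Derivation:
Click 1 (3,0) count=1: revealed 1 new [(3,0)] -> total=1
Click 2 (5,4) count=4: revealed 1 new [(5,4)] -> total=2
Click 3 (5,1) count=0: revealed 6 new [(4,0) (4,1) (4,2) (5,0) (5,1) (5,2)] -> total=8
Click 4 (4,2) count=2: revealed 0 new [(none)] -> total=8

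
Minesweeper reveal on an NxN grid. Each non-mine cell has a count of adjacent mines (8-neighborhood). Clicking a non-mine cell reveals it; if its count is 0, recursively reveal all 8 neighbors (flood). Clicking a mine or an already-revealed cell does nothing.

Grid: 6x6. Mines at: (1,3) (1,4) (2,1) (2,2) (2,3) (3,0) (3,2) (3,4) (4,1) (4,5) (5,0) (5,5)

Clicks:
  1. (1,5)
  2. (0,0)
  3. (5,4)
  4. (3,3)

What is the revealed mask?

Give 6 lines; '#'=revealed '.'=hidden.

Click 1 (1,5) count=1: revealed 1 new [(1,5)] -> total=1
Click 2 (0,0) count=0: revealed 6 new [(0,0) (0,1) (0,2) (1,0) (1,1) (1,2)] -> total=7
Click 3 (5,4) count=2: revealed 1 new [(5,4)] -> total=8
Click 4 (3,3) count=4: revealed 1 new [(3,3)] -> total=9

Answer: ###...
###..#
......
...#..
......
....#.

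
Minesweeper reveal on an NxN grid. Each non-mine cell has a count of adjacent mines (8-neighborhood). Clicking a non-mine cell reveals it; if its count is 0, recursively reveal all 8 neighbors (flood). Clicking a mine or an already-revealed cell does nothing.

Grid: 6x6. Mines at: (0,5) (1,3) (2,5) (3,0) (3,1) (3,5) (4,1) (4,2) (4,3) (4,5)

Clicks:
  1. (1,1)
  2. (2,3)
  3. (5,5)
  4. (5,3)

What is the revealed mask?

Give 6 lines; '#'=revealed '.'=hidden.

Click 1 (1,1) count=0: revealed 9 new [(0,0) (0,1) (0,2) (1,0) (1,1) (1,2) (2,0) (2,1) (2,2)] -> total=9
Click 2 (2,3) count=1: revealed 1 new [(2,3)] -> total=10
Click 3 (5,5) count=1: revealed 1 new [(5,5)] -> total=11
Click 4 (5,3) count=2: revealed 1 new [(5,3)] -> total=12

Answer: ###...
###...
####..
......
......
...#.#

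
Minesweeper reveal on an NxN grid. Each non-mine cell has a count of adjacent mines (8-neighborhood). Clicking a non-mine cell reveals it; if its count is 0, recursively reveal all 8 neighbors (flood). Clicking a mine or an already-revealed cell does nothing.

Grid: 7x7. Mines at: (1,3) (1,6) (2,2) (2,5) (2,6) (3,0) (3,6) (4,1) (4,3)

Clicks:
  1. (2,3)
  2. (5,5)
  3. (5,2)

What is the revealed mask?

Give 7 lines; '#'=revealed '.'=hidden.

Answer: .......
.......
...#...
.......
....###
#######
#######

Derivation:
Click 1 (2,3) count=2: revealed 1 new [(2,3)] -> total=1
Click 2 (5,5) count=0: revealed 17 new [(4,4) (4,5) (4,6) (5,0) (5,1) (5,2) (5,3) (5,4) (5,5) (5,6) (6,0) (6,1) (6,2) (6,3) (6,4) (6,5) (6,6)] -> total=18
Click 3 (5,2) count=2: revealed 0 new [(none)] -> total=18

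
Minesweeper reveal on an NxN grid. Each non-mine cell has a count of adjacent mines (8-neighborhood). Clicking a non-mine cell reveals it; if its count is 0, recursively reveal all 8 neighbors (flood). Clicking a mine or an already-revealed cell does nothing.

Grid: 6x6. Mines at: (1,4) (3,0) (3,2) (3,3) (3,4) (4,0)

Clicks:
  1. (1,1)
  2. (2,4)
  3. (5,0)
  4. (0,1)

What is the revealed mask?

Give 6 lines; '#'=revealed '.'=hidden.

Answer: ####..
####..
#####.
......
......
#.....

Derivation:
Click 1 (1,1) count=0: revealed 12 new [(0,0) (0,1) (0,2) (0,3) (1,0) (1,1) (1,2) (1,3) (2,0) (2,1) (2,2) (2,3)] -> total=12
Click 2 (2,4) count=3: revealed 1 new [(2,4)] -> total=13
Click 3 (5,0) count=1: revealed 1 new [(5,0)] -> total=14
Click 4 (0,1) count=0: revealed 0 new [(none)] -> total=14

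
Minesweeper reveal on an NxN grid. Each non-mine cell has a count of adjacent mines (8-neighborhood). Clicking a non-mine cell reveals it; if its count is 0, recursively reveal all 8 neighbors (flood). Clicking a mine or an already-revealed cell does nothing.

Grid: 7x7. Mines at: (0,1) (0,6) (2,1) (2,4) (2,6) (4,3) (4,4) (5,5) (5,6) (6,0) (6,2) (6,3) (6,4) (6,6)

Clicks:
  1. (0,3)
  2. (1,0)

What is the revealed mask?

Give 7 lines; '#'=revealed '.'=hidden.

Answer: ..####.
#.####.
.......
.......
.......
.......
.......

Derivation:
Click 1 (0,3) count=0: revealed 8 new [(0,2) (0,3) (0,4) (0,5) (1,2) (1,3) (1,4) (1,5)] -> total=8
Click 2 (1,0) count=2: revealed 1 new [(1,0)] -> total=9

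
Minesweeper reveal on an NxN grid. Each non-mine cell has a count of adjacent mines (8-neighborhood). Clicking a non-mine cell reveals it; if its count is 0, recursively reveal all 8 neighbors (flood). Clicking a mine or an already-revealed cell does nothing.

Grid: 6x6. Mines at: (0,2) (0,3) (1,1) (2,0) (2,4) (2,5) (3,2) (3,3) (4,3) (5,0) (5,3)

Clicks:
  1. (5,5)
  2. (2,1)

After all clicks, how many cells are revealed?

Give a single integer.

Answer: 7

Derivation:
Click 1 (5,5) count=0: revealed 6 new [(3,4) (3,5) (4,4) (4,5) (5,4) (5,5)] -> total=6
Click 2 (2,1) count=3: revealed 1 new [(2,1)] -> total=7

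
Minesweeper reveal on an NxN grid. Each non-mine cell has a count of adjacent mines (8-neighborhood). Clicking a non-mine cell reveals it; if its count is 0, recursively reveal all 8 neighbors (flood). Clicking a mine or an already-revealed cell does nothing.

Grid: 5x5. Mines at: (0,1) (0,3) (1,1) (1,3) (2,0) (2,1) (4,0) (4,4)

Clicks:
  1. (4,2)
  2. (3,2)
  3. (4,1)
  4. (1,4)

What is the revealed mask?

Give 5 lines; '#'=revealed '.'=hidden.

Answer: .....
....#
.....
.###.
.###.

Derivation:
Click 1 (4,2) count=0: revealed 6 new [(3,1) (3,2) (3,3) (4,1) (4,2) (4,3)] -> total=6
Click 2 (3,2) count=1: revealed 0 new [(none)] -> total=6
Click 3 (4,1) count=1: revealed 0 new [(none)] -> total=6
Click 4 (1,4) count=2: revealed 1 new [(1,4)] -> total=7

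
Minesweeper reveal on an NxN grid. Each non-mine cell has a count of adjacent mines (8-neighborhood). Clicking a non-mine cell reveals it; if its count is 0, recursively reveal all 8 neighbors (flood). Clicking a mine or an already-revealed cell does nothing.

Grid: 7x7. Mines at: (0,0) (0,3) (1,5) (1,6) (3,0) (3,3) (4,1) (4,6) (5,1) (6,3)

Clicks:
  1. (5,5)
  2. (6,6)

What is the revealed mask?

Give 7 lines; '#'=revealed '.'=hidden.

Click 1 (5,5) count=1: revealed 1 new [(5,5)] -> total=1
Click 2 (6,6) count=0: revealed 5 new [(5,4) (5,6) (6,4) (6,5) (6,6)] -> total=6

Answer: .......
.......
.......
.......
.......
....###
....###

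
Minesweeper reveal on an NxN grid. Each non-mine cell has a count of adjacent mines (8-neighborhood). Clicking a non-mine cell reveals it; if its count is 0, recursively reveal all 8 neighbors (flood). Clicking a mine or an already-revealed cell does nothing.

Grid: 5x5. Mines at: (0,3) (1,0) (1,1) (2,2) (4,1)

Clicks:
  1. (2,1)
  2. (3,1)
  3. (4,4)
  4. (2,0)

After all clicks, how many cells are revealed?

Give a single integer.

Answer: 13

Derivation:
Click 1 (2,1) count=3: revealed 1 new [(2,1)] -> total=1
Click 2 (3,1) count=2: revealed 1 new [(3,1)] -> total=2
Click 3 (4,4) count=0: revealed 10 new [(1,3) (1,4) (2,3) (2,4) (3,2) (3,3) (3,4) (4,2) (4,3) (4,4)] -> total=12
Click 4 (2,0) count=2: revealed 1 new [(2,0)] -> total=13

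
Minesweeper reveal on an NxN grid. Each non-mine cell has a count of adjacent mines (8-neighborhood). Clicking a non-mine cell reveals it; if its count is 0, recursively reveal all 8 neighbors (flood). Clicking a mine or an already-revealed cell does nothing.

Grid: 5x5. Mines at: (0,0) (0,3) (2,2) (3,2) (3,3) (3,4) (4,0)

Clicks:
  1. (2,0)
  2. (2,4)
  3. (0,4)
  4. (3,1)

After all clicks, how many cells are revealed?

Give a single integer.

Answer: 8

Derivation:
Click 1 (2,0) count=0: revealed 6 new [(1,0) (1,1) (2,0) (2,1) (3,0) (3,1)] -> total=6
Click 2 (2,4) count=2: revealed 1 new [(2,4)] -> total=7
Click 3 (0,4) count=1: revealed 1 new [(0,4)] -> total=8
Click 4 (3,1) count=3: revealed 0 new [(none)] -> total=8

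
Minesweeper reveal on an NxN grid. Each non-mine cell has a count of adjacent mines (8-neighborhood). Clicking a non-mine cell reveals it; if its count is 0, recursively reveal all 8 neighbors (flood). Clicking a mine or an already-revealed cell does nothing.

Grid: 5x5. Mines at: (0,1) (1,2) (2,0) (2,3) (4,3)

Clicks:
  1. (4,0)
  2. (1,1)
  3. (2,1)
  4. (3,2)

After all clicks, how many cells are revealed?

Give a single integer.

Answer: 8

Derivation:
Click 1 (4,0) count=0: revealed 6 new [(3,0) (3,1) (3,2) (4,0) (4,1) (4,2)] -> total=6
Click 2 (1,1) count=3: revealed 1 new [(1,1)] -> total=7
Click 3 (2,1) count=2: revealed 1 new [(2,1)] -> total=8
Click 4 (3,2) count=2: revealed 0 new [(none)] -> total=8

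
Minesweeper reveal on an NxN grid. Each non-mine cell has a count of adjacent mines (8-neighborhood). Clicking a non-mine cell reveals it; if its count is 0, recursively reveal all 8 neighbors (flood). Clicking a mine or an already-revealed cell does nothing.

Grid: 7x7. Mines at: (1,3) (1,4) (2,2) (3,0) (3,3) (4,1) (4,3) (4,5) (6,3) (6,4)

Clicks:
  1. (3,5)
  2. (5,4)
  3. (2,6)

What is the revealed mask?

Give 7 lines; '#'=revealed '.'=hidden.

Click 1 (3,5) count=1: revealed 1 new [(3,5)] -> total=1
Click 2 (5,4) count=4: revealed 1 new [(5,4)] -> total=2
Click 3 (2,6) count=0: revealed 7 new [(0,5) (0,6) (1,5) (1,6) (2,5) (2,6) (3,6)] -> total=9

Answer: .....##
.....##
.....##
.....##
.......
....#..
.......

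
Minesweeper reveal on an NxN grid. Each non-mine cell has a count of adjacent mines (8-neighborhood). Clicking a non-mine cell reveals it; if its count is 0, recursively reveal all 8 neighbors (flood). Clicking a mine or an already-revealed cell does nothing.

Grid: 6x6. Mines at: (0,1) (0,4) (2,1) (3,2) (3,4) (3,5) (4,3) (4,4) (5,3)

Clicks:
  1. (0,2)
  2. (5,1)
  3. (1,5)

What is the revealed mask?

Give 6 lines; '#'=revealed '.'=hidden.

Click 1 (0,2) count=1: revealed 1 new [(0,2)] -> total=1
Click 2 (5,1) count=0: revealed 8 new [(3,0) (3,1) (4,0) (4,1) (4,2) (5,0) (5,1) (5,2)] -> total=9
Click 3 (1,5) count=1: revealed 1 new [(1,5)] -> total=10

Answer: ..#...
.....#
......
##....
###...
###...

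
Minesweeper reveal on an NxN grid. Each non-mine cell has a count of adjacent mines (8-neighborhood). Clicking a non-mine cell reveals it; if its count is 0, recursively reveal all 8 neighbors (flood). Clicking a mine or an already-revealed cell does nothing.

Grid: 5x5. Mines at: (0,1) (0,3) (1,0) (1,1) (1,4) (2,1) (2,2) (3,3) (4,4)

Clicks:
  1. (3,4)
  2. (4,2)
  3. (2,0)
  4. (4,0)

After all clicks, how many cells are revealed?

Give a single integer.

Answer: 8

Derivation:
Click 1 (3,4) count=2: revealed 1 new [(3,4)] -> total=1
Click 2 (4,2) count=1: revealed 1 new [(4,2)] -> total=2
Click 3 (2,0) count=3: revealed 1 new [(2,0)] -> total=3
Click 4 (4,0) count=0: revealed 5 new [(3,0) (3,1) (3,2) (4,0) (4,1)] -> total=8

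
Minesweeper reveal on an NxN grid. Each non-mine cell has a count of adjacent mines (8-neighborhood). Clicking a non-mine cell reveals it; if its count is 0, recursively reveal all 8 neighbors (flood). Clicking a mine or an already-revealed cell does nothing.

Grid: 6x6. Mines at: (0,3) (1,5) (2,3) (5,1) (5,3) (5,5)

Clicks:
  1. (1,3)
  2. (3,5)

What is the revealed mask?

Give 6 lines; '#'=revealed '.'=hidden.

Answer: ......
...#..
....##
....##
....##
......

Derivation:
Click 1 (1,3) count=2: revealed 1 new [(1,3)] -> total=1
Click 2 (3,5) count=0: revealed 6 new [(2,4) (2,5) (3,4) (3,5) (4,4) (4,5)] -> total=7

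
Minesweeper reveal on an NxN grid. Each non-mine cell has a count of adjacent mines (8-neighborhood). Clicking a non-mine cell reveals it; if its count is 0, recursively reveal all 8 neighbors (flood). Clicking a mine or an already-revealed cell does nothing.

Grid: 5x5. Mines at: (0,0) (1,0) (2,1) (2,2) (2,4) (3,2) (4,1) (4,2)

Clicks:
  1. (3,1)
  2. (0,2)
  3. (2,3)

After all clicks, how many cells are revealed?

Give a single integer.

Answer: 10

Derivation:
Click 1 (3,1) count=5: revealed 1 new [(3,1)] -> total=1
Click 2 (0,2) count=0: revealed 8 new [(0,1) (0,2) (0,3) (0,4) (1,1) (1,2) (1,3) (1,4)] -> total=9
Click 3 (2,3) count=3: revealed 1 new [(2,3)] -> total=10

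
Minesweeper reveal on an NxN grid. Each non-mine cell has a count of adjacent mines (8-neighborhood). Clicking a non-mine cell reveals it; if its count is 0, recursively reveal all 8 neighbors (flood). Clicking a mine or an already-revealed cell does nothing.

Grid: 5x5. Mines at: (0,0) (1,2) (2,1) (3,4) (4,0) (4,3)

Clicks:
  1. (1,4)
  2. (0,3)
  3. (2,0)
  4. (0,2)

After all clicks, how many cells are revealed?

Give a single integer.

Click 1 (1,4) count=0: revealed 6 new [(0,3) (0,4) (1,3) (1,4) (2,3) (2,4)] -> total=6
Click 2 (0,3) count=1: revealed 0 new [(none)] -> total=6
Click 3 (2,0) count=1: revealed 1 new [(2,0)] -> total=7
Click 4 (0,2) count=1: revealed 1 new [(0,2)] -> total=8

Answer: 8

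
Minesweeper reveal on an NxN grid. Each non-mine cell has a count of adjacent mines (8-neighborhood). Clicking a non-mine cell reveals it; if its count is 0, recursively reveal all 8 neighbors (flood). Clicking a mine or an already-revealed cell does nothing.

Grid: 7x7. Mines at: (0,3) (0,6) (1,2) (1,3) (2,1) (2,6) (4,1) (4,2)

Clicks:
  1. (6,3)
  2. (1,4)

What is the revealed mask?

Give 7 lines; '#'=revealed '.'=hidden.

Click 1 (6,3) count=0: revealed 25 new [(2,3) (2,4) (2,5) (3,3) (3,4) (3,5) (3,6) (4,3) (4,4) (4,5) (4,6) (5,0) (5,1) (5,2) (5,3) (5,4) (5,5) (5,6) (6,0) (6,1) (6,2) (6,3) (6,4) (6,5) (6,6)] -> total=25
Click 2 (1,4) count=2: revealed 1 new [(1,4)] -> total=26

Answer: .......
....#..
...###.
...####
...####
#######
#######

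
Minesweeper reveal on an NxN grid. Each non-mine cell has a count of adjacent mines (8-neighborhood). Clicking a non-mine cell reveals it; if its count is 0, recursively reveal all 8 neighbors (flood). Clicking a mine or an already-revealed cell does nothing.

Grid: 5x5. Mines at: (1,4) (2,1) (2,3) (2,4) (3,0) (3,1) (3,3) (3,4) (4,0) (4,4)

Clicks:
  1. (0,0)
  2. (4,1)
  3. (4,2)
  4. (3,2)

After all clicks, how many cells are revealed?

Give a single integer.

Answer: 11

Derivation:
Click 1 (0,0) count=0: revealed 8 new [(0,0) (0,1) (0,2) (0,3) (1,0) (1,1) (1,2) (1,3)] -> total=8
Click 2 (4,1) count=3: revealed 1 new [(4,1)] -> total=9
Click 3 (4,2) count=2: revealed 1 new [(4,2)] -> total=10
Click 4 (3,2) count=4: revealed 1 new [(3,2)] -> total=11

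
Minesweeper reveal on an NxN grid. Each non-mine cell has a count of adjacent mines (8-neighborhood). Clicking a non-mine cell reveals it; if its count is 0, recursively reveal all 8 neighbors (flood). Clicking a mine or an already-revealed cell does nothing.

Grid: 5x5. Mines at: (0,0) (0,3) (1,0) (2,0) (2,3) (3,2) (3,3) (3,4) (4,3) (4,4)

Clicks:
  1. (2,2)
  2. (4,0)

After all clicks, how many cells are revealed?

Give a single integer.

Click 1 (2,2) count=3: revealed 1 new [(2,2)] -> total=1
Click 2 (4,0) count=0: revealed 4 new [(3,0) (3,1) (4,0) (4,1)] -> total=5

Answer: 5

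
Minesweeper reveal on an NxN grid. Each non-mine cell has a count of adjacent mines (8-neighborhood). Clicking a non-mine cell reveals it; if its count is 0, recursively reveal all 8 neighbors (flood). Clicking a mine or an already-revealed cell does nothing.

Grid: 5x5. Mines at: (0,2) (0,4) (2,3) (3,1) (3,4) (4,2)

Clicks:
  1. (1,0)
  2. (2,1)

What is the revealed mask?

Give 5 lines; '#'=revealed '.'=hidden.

Click 1 (1,0) count=0: revealed 6 new [(0,0) (0,1) (1,0) (1,1) (2,0) (2,1)] -> total=6
Click 2 (2,1) count=1: revealed 0 new [(none)] -> total=6

Answer: ##...
##...
##...
.....
.....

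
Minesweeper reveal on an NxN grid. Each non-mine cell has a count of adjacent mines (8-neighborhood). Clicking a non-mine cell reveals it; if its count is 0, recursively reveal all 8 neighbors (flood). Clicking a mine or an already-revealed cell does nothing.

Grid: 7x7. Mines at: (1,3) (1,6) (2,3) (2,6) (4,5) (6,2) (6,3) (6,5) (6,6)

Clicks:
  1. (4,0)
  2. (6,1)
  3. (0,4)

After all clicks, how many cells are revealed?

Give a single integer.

Answer: 27

Derivation:
Click 1 (4,0) count=0: revealed 26 new [(0,0) (0,1) (0,2) (1,0) (1,1) (1,2) (2,0) (2,1) (2,2) (3,0) (3,1) (3,2) (3,3) (3,4) (4,0) (4,1) (4,2) (4,3) (4,4) (5,0) (5,1) (5,2) (5,3) (5,4) (6,0) (6,1)] -> total=26
Click 2 (6,1) count=1: revealed 0 new [(none)] -> total=26
Click 3 (0,4) count=1: revealed 1 new [(0,4)] -> total=27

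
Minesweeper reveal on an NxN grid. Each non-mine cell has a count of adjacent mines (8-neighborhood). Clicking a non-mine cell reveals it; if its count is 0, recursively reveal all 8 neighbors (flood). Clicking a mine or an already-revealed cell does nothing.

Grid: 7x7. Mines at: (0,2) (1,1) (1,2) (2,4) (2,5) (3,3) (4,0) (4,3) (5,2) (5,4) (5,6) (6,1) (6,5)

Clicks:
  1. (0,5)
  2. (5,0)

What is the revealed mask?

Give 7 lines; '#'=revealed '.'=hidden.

Answer: ...####
...####
.......
.......
.......
#......
.......

Derivation:
Click 1 (0,5) count=0: revealed 8 new [(0,3) (0,4) (0,5) (0,6) (1,3) (1,4) (1,5) (1,6)] -> total=8
Click 2 (5,0) count=2: revealed 1 new [(5,0)] -> total=9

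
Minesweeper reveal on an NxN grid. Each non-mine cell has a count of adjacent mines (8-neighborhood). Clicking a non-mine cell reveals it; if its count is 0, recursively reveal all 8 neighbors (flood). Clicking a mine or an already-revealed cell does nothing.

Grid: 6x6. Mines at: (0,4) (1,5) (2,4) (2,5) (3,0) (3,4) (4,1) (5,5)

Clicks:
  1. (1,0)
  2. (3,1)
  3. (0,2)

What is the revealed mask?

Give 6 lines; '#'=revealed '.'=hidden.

Click 1 (1,0) count=0: revealed 15 new [(0,0) (0,1) (0,2) (0,3) (1,0) (1,1) (1,2) (1,3) (2,0) (2,1) (2,2) (2,3) (3,1) (3,2) (3,3)] -> total=15
Click 2 (3,1) count=2: revealed 0 new [(none)] -> total=15
Click 3 (0,2) count=0: revealed 0 new [(none)] -> total=15

Answer: ####..
####..
####..
.###..
......
......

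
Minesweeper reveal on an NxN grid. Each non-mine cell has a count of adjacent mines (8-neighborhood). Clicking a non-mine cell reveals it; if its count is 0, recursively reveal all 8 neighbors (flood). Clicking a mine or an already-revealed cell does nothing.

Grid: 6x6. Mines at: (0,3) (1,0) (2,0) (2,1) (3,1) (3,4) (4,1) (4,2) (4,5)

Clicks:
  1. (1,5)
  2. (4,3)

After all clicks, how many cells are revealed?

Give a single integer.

Click 1 (1,5) count=0: revealed 6 new [(0,4) (0,5) (1,4) (1,5) (2,4) (2,5)] -> total=6
Click 2 (4,3) count=2: revealed 1 new [(4,3)] -> total=7

Answer: 7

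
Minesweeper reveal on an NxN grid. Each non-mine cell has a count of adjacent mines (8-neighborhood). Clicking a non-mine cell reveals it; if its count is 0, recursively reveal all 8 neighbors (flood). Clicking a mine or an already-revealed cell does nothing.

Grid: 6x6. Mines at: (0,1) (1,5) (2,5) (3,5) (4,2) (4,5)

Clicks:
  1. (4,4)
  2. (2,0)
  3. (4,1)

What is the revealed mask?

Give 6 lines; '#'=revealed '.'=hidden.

Click 1 (4,4) count=2: revealed 1 new [(4,4)] -> total=1
Click 2 (2,0) count=0: revealed 22 new [(0,2) (0,3) (0,4) (1,0) (1,1) (1,2) (1,3) (1,4) (2,0) (2,1) (2,2) (2,3) (2,4) (3,0) (3,1) (3,2) (3,3) (3,4) (4,0) (4,1) (5,0) (5,1)] -> total=23
Click 3 (4,1) count=1: revealed 0 new [(none)] -> total=23

Answer: ..###.
#####.
#####.
#####.
##..#.
##....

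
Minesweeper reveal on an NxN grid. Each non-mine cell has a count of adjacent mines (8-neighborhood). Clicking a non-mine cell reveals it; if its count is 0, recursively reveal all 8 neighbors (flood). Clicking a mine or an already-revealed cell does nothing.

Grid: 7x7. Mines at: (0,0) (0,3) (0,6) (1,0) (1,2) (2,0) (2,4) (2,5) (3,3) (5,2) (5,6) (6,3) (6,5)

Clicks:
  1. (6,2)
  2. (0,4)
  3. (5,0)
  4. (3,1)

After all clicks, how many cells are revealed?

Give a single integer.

Answer: 10

Derivation:
Click 1 (6,2) count=2: revealed 1 new [(6,2)] -> total=1
Click 2 (0,4) count=1: revealed 1 new [(0,4)] -> total=2
Click 3 (5,0) count=0: revealed 8 new [(3,0) (3,1) (4,0) (4,1) (5,0) (5,1) (6,0) (6,1)] -> total=10
Click 4 (3,1) count=1: revealed 0 new [(none)] -> total=10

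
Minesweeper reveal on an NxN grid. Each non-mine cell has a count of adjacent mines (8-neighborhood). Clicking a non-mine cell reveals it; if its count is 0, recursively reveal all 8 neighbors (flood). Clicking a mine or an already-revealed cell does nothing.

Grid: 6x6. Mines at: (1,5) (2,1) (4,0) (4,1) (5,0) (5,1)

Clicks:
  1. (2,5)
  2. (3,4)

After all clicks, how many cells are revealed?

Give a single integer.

Click 1 (2,5) count=1: revealed 1 new [(2,5)] -> total=1
Click 2 (3,4) count=0: revealed 25 new [(0,0) (0,1) (0,2) (0,3) (0,4) (1,0) (1,1) (1,2) (1,3) (1,4) (2,2) (2,3) (2,4) (3,2) (3,3) (3,4) (3,5) (4,2) (4,3) (4,4) (4,5) (5,2) (5,3) (5,4) (5,5)] -> total=26

Answer: 26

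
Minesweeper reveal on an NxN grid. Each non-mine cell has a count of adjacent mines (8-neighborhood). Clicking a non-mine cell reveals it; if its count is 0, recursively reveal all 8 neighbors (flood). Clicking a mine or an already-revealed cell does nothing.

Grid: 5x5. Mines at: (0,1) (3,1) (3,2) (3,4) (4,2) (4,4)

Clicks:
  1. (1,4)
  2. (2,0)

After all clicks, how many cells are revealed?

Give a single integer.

Click 1 (1,4) count=0: revealed 9 new [(0,2) (0,3) (0,4) (1,2) (1,3) (1,4) (2,2) (2,3) (2,4)] -> total=9
Click 2 (2,0) count=1: revealed 1 new [(2,0)] -> total=10

Answer: 10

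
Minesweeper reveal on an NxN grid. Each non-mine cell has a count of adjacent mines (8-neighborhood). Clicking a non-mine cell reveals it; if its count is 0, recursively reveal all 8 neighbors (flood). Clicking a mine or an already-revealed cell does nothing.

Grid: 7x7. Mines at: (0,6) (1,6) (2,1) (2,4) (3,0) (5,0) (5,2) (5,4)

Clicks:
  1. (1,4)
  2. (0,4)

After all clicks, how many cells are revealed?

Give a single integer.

Answer: 12

Derivation:
Click 1 (1,4) count=1: revealed 1 new [(1,4)] -> total=1
Click 2 (0,4) count=0: revealed 11 new [(0,0) (0,1) (0,2) (0,3) (0,4) (0,5) (1,0) (1,1) (1,2) (1,3) (1,5)] -> total=12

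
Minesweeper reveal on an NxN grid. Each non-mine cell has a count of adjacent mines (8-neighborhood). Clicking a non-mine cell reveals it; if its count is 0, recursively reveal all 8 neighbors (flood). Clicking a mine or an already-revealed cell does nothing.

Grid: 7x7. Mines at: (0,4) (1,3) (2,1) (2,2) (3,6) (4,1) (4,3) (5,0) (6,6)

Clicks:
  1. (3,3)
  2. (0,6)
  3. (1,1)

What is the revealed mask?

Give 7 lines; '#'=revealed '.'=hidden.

Click 1 (3,3) count=2: revealed 1 new [(3,3)] -> total=1
Click 2 (0,6) count=0: revealed 6 new [(0,5) (0,6) (1,5) (1,6) (2,5) (2,6)] -> total=7
Click 3 (1,1) count=2: revealed 1 new [(1,1)] -> total=8

Answer: .....##
.#...##
.....##
...#...
.......
.......
.......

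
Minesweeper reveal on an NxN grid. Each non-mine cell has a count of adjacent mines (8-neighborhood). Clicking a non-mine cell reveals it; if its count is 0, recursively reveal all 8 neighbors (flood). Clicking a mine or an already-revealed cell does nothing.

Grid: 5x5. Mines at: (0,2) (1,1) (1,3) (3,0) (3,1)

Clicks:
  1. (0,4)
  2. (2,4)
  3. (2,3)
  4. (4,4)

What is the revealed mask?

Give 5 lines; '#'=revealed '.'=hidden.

Answer: ....#
.....
..###
..###
..###

Derivation:
Click 1 (0,4) count=1: revealed 1 new [(0,4)] -> total=1
Click 2 (2,4) count=1: revealed 1 new [(2,4)] -> total=2
Click 3 (2,3) count=1: revealed 1 new [(2,3)] -> total=3
Click 4 (4,4) count=0: revealed 7 new [(2,2) (3,2) (3,3) (3,4) (4,2) (4,3) (4,4)] -> total=10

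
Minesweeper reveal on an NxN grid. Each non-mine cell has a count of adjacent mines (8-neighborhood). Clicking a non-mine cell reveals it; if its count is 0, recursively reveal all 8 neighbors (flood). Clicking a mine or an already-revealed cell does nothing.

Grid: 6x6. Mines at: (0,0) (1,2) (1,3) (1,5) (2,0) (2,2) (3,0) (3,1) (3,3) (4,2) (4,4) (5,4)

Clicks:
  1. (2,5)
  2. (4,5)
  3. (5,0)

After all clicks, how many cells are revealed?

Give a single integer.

Answer: 6

Derivation:
Click 1 (2,5) count=1: revealed 1 new [(2,5)] -> total=1
Click 2 (4,5) count=2: revealed 1 new [(4,5)] -> total=2
Click 3 (5,0) count=0: revealed 4 new [(4,0) (4,1) (5,0) (5,1)] -> total=6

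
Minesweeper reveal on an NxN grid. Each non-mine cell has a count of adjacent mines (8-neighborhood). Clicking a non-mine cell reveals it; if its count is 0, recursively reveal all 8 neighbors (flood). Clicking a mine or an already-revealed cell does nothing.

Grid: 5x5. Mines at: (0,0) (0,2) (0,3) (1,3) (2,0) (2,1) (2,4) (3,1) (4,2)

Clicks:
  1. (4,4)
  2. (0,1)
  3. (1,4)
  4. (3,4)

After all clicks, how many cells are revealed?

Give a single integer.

Answer: 6

Derivation:
Click 1 (4,4) count=0: revealed 4 new [(3,3) (3,4) (4,3) (4,4)] -> total=4
Click 2 (0,1) count=2: revealed 1 new [(0,1)] -> total=5
Click 3 (1,4) count=3: revealed 1 new [(1,4)] -> total=6
Click 4 (3,4) count=1: revealed 0 new [(none)] -> total=6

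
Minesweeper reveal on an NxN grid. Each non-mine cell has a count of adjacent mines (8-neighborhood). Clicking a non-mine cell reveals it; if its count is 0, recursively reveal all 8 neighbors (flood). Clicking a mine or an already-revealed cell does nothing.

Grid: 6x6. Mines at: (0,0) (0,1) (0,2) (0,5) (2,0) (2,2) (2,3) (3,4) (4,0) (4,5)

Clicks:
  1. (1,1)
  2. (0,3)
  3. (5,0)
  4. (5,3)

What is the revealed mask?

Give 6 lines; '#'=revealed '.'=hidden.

Answer: ...#..
.#....
......
.###..
.####.
#####.

Derivation:
Click 1 (1,1) count=5: revealed 1 new [(1,1)] -> total=1
Click 2 (0,3) count=1: revealed 1 new [(0,3)] -> total=2
Click 3 (5,0) count=1: revealed 1 new [(5,0)] -> total=3
Click 4 (5,3) count=0: revealed 11 new [(3,1) (3,2) (3,3) (4,1) (4,2) (4,3) (4,4) (5,1) (5,2) (5,3) (5,4)] -> total=14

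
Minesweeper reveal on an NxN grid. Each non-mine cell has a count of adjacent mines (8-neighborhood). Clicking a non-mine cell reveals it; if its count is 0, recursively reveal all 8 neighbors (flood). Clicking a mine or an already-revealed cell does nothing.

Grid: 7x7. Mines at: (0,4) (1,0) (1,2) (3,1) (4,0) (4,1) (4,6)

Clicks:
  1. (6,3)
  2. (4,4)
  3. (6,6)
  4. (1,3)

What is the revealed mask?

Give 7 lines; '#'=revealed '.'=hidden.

Click 1 (6,3) count=0: revealed 34 new [(0,5) (0,6) (1,3) (1,4) (1,5) (1,6) (2,2) (2,3) (2,4) (2,5) (2,6) (3,2) (3,3) (3,4) (3,5) (3,6) (4,2) (4,3) (4,4) (4,5) (5,0) (5,1) (5,2) (5,3) (5,4) (5,5) (5,6) (6,0) (6,1) (6,2) (6,3) (6,4) (6,5) (6,6)] -> total=34
Click 2 (4,4) count=0: revealed 0 new [(none)] -> total=34
Click 3 (6,6) count=0: revealed 0 new [(none)] -> total=34
Click 4 (1,3) count=2: revealed 0 new [(none)] -> total=34

Answer: .....##
...####
..#####
..#####
..####.
#######
#######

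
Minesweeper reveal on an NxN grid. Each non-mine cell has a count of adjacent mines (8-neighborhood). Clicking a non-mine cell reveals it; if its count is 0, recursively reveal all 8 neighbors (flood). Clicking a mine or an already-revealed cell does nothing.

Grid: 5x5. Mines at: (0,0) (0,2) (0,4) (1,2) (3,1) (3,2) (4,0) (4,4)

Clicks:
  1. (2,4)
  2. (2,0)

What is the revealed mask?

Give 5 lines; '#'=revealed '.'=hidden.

Click 1 (2,4) count=0: revealed 6 new [(1,3) (1,4) (2,3) (2,4) (3,3) (3,4)] -> total=6
Click 2 (2,0) count=1: revealed 1 new [(2,0)] -> total=7

Answer: .....
...##
#..##
...##
.....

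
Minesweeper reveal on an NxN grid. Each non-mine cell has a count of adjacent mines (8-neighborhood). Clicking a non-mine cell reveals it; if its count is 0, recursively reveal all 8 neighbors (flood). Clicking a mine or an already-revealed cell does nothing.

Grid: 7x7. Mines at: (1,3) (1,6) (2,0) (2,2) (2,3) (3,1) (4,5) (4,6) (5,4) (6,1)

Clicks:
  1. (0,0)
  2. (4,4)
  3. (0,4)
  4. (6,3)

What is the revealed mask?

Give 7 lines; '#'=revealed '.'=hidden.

Click 1 (0,0) count=0: revealed 6 new [(0,0) (0,1) (0,2) (1,0) (1,1) (1,2)] -> total=6
Click 2 (4,4) count=2: revealed 1 new [(4,4)] -> total=7
Click 3 (0,4) count=1: revealed 1 new [(0,4)] -> total=8
Click 4 (6,3) count=1: revealed 1 new [(6,3)] -> total=9

Answer: ###.#..
###....
.......
.......
....#..
.......
...#...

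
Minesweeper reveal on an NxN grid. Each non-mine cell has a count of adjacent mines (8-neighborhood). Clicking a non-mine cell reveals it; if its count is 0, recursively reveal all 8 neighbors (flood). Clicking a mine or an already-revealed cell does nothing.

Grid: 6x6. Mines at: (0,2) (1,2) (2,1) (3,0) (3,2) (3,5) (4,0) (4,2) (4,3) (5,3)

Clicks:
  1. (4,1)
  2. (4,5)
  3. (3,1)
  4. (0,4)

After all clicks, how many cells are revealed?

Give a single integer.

Answer: 12

Derivation:
Click 1 (4,1) count=4: revealed 1 new [(4,1)] -> total=1
Click 2 (4,5) count=1: revealed 1 new [(4,5)] -> total=2
Click 3 (3,1) count=5: revealed 1 new [(3,1)] -> total=3
Click 4 (0,4) count=0: revealed 9 new [(0,3) (0,4) (0,5) (1,3) (1,4) (1,5) (2,3) (2,4) (2,5)] -> total=12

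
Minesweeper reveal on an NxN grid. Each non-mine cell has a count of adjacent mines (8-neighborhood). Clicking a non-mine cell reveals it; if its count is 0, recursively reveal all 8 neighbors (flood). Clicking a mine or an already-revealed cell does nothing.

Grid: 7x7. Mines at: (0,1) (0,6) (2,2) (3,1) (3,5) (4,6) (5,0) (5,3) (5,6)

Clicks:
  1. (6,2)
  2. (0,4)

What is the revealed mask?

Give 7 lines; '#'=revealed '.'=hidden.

Click 1 (6,2) count=1: revealed 1 new [(6,2)] -> total=1
Click 2 (0,4) count=0: revealed 11 new [(0,2) (0,3) (0,4) (0,5) (1,2) (1,3) (1,4) (1,5) (2,3) (2,4) (2,5)] -> total=12

Answer: ..####.
..####.
...###.
.......
.......
.......
..#....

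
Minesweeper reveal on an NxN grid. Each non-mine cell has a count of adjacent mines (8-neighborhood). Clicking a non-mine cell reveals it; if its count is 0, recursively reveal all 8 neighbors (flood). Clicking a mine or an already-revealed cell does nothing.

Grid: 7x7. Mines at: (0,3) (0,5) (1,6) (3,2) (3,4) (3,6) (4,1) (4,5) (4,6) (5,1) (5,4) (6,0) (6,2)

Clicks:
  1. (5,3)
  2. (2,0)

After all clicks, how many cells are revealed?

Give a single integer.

Click 1 (5,3) count=2: revealed 1 new [(5,3)] -> total=1
Click 2 (2,0) count=0: revealed 11 new [(0,0) (0,1) (0,2) (1,0) (1,1) (1,2) (2,0) (2,1) (2,2) (3,0) (3,1)] -> total=12

Answer: 12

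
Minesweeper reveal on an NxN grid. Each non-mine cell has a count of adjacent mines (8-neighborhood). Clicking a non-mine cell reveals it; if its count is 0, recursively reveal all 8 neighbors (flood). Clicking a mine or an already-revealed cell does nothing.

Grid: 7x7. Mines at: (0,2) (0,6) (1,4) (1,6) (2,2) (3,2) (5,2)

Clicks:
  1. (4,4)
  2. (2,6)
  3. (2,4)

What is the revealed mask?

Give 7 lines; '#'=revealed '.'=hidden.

Answer: .......
.......
...####
...####
...####
...####
...####

Derivation:
Click 1 (4,4) count=0: revealed 20 new [(2,3) (2,4) (2,5) (2,6) (3,3) (3,4) (3,5) (3,6) (4,3) (4,4) (4,5) (4,6) (5,3) (5,4) (5,5) (5,6) (6,3) (6,4) (6,5) (6,6)] -> total=20
Click 2 (2,6) count=1: revealed 0 new [(none)] -> total=20
Click 3 (2,4) count=1: revealed 0 new [(none)] -> total=20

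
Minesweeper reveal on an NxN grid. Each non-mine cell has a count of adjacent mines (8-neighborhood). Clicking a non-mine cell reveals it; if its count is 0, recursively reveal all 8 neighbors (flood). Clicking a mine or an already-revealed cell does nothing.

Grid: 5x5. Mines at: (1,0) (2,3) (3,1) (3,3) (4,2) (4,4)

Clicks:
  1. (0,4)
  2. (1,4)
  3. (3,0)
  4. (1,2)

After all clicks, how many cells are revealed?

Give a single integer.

Click 1 (0,4) count=0: revealed 8 new [(0,1) (0,2) (0,3) (0,4) (1,1) (1,2) (1,3) (1,4)] -> total=8
Click 2 (1,4) count=1: revealed 0 new [(none)] -> total=8
Click 3 (3,0) count=1: revealed 1 new [(3,0)] -> total=9
Click 4 (1,2) count=1: revealed 0 new [(none)] -> total=9

Answer: 9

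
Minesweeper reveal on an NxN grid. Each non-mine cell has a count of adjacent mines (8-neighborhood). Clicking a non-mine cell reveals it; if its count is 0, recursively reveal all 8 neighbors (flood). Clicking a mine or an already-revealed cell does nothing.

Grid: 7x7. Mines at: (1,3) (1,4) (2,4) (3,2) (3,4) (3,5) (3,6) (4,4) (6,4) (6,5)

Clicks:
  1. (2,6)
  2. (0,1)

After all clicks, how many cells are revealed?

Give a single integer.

Answer: 24

Derivation:
Click 1 (2,6) count=2: revealed 1 new [(2,6)] -> total=1
Click 2 (0,1) count=0: revealed 23 new [(0,0) (0,1) (0,2) (1,0) (1,1) (1,2) (2,0) (2,1) (2,2) (3,0) (3,1) (4,0) (4,1) (4,2) (4,3) (5,0) (5,1) (5,2) (5,3) (6,0) (6,1) (6,2) (6,3)] -> total=24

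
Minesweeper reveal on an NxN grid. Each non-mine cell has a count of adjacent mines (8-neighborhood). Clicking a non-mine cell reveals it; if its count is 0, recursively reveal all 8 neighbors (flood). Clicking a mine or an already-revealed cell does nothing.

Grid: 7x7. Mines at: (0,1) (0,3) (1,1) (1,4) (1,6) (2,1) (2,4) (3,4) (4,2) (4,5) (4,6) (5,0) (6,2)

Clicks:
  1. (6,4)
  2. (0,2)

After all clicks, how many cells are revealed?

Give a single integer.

Click 1 (6,4) count=0: revealed 8 new [(5,3) (5,4) (5,5) (5,6) (6,3) (6,4) (6,5) (6,6)] -> total=8
Click 2 (0,2) count=3: revealed 1 new [(0,2)] -> total=9

Answer: 9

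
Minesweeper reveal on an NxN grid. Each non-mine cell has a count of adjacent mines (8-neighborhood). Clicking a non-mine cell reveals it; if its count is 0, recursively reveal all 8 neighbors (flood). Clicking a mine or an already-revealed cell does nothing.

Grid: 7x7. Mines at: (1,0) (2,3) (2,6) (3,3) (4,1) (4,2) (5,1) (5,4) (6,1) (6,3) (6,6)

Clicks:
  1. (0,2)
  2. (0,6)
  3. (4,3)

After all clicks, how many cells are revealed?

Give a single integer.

Click 1 (0,2) count=0: revealed 12 new [(0,1) (0,2) (0,3) (0,4) (0,5) (0,6) (1,1) (1,2) (1,3) (1,4) (1,5) (1,6)] -> total=12
Click 2 (0,6) count=0: revealed 0 new [(none)] -> total=12
Click 3 (4,3) count=3: revealed 1 new [(4,3)] -> total=13

Answer: 13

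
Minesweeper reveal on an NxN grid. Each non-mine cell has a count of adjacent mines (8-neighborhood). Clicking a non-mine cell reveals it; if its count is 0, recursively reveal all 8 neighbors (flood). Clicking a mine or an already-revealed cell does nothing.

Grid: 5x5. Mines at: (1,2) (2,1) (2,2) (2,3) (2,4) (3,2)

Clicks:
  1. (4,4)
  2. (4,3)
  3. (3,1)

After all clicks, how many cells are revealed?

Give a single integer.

Click 1 (4,4) count=0: revealed 4 new [(3,3) (3,4) (4,3) (4,4)] -> total=4
Click 2 (4,3) count=1: revealed 0 new [(none)] -> total=4
Click 3 (3,1) count=3: revealed 1 new [(3,1)] -> total=5

Answer: 5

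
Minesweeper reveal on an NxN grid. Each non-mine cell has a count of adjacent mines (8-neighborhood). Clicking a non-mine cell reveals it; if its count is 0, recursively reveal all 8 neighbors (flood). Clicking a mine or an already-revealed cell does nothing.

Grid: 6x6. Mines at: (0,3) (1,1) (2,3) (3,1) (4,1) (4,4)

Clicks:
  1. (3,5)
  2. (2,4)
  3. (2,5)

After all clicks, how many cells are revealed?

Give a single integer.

Click 1 (3,5) count=1: revealed 1 new [(3,5)] -> total=1
Click 2 (2,4) count=1: revealed 1 new [(2,4)] -> total=2
Click 3 (2,5) count=0: revealed 6 new [(0,4) (0,5) (1,4) (1,5) (2,5) (3,4)] -> total=8

Answer: 8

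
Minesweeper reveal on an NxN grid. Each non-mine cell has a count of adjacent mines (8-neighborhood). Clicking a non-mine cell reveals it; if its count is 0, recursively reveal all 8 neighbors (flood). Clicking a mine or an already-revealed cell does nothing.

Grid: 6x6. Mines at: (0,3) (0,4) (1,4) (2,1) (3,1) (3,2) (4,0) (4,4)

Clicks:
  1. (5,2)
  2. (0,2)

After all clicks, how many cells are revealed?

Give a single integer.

Click 1 (5,2) count=0: revealed 6 new [(4,1) (4,2) (4,3) (5,1) (5,2) (5,3)] -> total=6
Click 2 (0,2) count=1: revealed 1 new [(0,2)] -> total=7

Answer: 7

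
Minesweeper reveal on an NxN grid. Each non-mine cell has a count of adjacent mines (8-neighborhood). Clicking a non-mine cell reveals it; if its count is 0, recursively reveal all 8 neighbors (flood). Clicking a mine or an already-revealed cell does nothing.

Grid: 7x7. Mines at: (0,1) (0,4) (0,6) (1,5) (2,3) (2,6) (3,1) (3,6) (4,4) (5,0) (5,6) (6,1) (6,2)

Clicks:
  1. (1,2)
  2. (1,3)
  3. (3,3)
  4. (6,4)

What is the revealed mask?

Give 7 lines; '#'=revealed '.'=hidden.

Answer: .......
..##...
.......
...#...
.......
...###.
...###.

Derivation:
Click 1 (1,2) count=2: revealed 1 new [(1,2)] -> total=1
Click 2 (1,3) count=2: revealed 1 new [(1,3)] -> total=2
Click 3 (3,3) count=2: revealed 1 new [(3,3)] -> total=3
Click 4 (6,4) count=0: revealed 6 new [(5,3) (5,4) (5,5) (6,3) (6,4) (6,5)] -> total=9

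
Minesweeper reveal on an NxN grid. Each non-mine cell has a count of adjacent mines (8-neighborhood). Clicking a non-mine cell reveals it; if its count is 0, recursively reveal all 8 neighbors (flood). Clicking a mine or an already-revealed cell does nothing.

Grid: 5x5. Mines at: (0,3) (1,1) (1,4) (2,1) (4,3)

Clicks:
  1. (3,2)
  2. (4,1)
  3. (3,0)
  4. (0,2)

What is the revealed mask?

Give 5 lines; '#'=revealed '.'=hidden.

Click 1 (3,2) count=2: revealed 1 new [(3,2)] -> total=1
Click 2 (4,1) count=0: revealed 5 new [(3,0) (3,1) (4,0) (4,1) (4,2)] -> total=6
Click 3 (3,0) count=1: revealed 0 new [(none)] -> total=6
Click 4 (0,2) count=2: revealed 1 new [(0,2)] -> total=7

Answer: ..#..
.....
.....
###..
###..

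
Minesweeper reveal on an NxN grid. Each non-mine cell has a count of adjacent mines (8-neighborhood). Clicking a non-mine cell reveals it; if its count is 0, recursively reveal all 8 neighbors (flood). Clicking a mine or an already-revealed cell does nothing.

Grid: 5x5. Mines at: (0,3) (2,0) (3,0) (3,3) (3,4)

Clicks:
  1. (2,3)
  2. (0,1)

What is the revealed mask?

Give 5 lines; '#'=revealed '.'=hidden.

Click 1 (2,3) count=2: revealed 1 new [(2,3)] -> total=1
Click 2 (0,1) count=0: revealed 6 new [(0,0) (0,1) (0,2) (1,0) (1,1) (1,2)] -> total=7

Answer: ###..
###..
...#.
.....
.....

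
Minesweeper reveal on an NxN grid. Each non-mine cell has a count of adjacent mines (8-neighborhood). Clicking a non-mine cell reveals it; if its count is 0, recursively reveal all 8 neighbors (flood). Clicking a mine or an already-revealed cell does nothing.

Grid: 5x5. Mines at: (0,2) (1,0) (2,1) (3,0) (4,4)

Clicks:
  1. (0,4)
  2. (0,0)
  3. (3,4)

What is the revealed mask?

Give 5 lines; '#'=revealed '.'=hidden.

Answer: #..##
..###
..###
..###
.....

Derivation:
Click 1 (0,4) count=0: revealed 11 new [(0,3) (0,4) (1,2) (1,3) (1,4) (2,2) (2,3) (2,4) (3,2) (3,3) (3,4)] -> total=11
Click 2 (0,0) count=1: revealed 1 new [(0,0)] -> total=12
Click 3 (3,4) count=1: revealed 0 new [(none)] -> total=12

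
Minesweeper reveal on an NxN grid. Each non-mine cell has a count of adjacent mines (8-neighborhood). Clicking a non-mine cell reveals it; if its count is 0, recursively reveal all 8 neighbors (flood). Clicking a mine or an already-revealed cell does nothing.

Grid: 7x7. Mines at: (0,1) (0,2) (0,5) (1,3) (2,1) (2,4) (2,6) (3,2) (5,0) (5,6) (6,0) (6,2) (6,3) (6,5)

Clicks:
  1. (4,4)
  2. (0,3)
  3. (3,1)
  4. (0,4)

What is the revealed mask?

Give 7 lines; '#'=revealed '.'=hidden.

Click 1 (4,4) count=0: revealed 9 new [(3,3) (3,4) (3,5) (4,3) (4,4) (4,5) (5,3) (5,4) (5,5)] -> total=9
Click 2 (0,3) count=2: revealed 1 new [(0,3)] -> total=10
Click 3 (3,1) count=2: revealed 1 new [(3,1)] -> total=11
Click 4 (0,4) count=2: revealed 1 new [(0,4)] -> total=12

Answer: ...##..
.......
.......
.#.###.
...###.
...###.
.......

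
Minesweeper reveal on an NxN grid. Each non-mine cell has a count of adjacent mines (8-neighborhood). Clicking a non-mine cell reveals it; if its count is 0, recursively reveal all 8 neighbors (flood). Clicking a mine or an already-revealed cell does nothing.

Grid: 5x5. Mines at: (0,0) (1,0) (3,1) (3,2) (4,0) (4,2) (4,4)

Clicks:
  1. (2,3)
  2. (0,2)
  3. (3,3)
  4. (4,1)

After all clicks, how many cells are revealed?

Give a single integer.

Click 1 (2,3) count=1: revealed 1 new [(2,3)] -> total=1
Click 2 (0,2) count=0: revealed 13 new [(0,1) (0,2) (0,3) (0,4) (1,1) (1,2) (1,3) (1,4) (2,1) (2,2) (2,4) (3,3) (3,4)] -> total=14
Click 3 (3,3) count=3: revealed 0 new [(none)] -> total=14
Click 4 (4,1) count=4: revealed 1 new [(4,1)] -> total=15

Answer: 15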